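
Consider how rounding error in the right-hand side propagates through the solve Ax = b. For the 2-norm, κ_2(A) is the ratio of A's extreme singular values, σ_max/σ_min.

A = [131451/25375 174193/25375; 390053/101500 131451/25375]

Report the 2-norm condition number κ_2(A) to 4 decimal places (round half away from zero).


form AᵀA = [17144447569/412090000 5714569323/103022500; 5714569323/103022500 1904902666/25755625] with trace 1904915609/16483600 and determinant 3418801/16483600
char-poly roots: 1849/16 and 1849/1030225
σ_max=√(1849/16)=(43/4), σ_min=√(1849/1030225)=(43/1015) → κ = 253.7500

253.7500


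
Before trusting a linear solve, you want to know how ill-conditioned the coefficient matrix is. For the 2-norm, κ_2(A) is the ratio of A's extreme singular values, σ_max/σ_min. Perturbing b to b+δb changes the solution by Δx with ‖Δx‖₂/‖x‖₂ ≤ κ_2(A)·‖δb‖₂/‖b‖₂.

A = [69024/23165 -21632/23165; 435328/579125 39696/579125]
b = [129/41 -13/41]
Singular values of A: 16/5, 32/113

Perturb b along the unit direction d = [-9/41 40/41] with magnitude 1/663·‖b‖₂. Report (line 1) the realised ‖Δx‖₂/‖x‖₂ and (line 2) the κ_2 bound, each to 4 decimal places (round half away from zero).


σ_max = 16/5, σ_min = 32/113
κ = σ_max/σ_min = (16/5)/(32/113) = 11.3000
worst-case relative error ≤ 11.3000 × 1/663 = 0.0170
solve Ax = b  →  x = [-0.0888 -3.6525]
‖b‖ = 3.1623, ‖x‖ = 3.6536
with δb = [-0.0010 0.0047], A·Δx = δb → ‖Δx‖ = 0.0168
relative error = 0.0046
tightness: 0.0046 against a bound of 0.0170 (unrounded ratio ≈ 0.2705)

0.0046
0.0170


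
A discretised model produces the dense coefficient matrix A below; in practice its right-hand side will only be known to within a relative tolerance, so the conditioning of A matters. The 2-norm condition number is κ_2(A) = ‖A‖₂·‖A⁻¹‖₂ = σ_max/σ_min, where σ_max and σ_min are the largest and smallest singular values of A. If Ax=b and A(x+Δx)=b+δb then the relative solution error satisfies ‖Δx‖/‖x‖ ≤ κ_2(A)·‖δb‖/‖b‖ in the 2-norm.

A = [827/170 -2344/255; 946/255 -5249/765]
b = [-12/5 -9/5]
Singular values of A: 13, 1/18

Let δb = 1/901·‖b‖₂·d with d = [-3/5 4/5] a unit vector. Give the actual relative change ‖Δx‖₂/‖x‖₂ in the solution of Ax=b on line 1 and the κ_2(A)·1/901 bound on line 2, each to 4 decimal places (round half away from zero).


from the listed singular values, σ₁ = 13, σ_n = 1/18
κ_2(A) = 13 / (1/18) = 234.0000
bound on ‖Δx‖/‖x‖: κ·ε = 234.0000·1/901 = 0.2597
solve Ax = b  →  x = [-0.1086 0.2036]
2-norm of b is 3.0000; of x, 0.2308
δb = ε·‖b‖·d = [-0.0020 0.0027]; solving A·Δx = δb gives ‖Δx‖ = 0.0599
realised ‖Δx‖/‖x‖ = 0.2597
so the bound is sharp here: realised error equals the bound

0.2597
0.2597


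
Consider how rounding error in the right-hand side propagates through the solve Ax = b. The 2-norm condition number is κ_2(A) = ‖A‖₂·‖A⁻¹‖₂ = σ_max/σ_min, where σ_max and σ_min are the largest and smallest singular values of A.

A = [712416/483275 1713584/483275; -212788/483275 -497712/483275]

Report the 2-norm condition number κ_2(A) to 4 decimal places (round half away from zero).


371.7500

M = AᵀA = [884504464/373687561 2122706880/373687561; 2122706880/373687561 5094539776/373687561]. tr(M)=35378960/2211169, det(M)=4096/2211169
eigenvalues of AᵀA: λ = (tr ± √(tr²−4·det))/2 = 16, 256/2211169
κ_2(A) = √(λ_max/λ_min) = √(16 / (256/2211169)) = 371.7500


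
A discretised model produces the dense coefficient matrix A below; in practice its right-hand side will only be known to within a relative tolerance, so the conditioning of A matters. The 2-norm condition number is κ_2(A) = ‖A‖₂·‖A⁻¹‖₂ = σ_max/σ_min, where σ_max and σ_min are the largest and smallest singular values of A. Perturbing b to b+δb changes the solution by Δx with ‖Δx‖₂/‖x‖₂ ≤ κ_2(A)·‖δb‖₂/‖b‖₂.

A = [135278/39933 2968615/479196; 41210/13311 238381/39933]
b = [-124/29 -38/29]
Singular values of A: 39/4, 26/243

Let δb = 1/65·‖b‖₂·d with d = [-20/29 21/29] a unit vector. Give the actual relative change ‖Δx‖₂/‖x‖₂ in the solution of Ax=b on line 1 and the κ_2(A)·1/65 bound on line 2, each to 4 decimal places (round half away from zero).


0.0344
1.4019

largest singular value 39/4, smallest 26/243
κ_2(A) = (39/4) / (26/243) = 91.1250
perturbation bound = 91.1250·1/65 = 1.4019
solve Ax = b  →  x = [-16.6863 8.4344]
‖b‖ = 4.4721, ‖x‖ = 18.6968
Δx = A⁻¹·δb where δb = 1/65·4.4721·d; ‖Δx‖ = 0.6430
realised ‖Δx‖/‖x‖ = 0.0344
so the bound overstates the realised error by a factor of ≈ 40.7622 (computed from the unrounded values)


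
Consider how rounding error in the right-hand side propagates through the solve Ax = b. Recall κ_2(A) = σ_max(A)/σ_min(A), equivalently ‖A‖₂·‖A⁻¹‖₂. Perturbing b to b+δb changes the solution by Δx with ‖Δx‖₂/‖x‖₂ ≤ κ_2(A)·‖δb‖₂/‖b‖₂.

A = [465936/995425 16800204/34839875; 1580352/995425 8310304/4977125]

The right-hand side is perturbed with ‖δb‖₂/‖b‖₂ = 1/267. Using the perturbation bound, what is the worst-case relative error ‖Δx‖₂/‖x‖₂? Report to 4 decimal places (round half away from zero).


1.3499

form AᵀA = [149771520/54668741 5504014272/1913405935; 5504014272/1913405935 202275494096/66969207725] with trace 13301572624/2309283025 and determinant 589824/2309283025
λ_max, λ_min = (13301572624/2309283025 ± √176926385989342494976/5332788089553150625)/2 = 144/25, 4096/92371321
σ_max=√(144/25)=(12/5), σ_min=√(4096/92371321)=(64/9611) → κ = 360.4125
bound on ‖Δx‖/‖x‖: κ·ε = 360.4125·1/267 = 1.3499


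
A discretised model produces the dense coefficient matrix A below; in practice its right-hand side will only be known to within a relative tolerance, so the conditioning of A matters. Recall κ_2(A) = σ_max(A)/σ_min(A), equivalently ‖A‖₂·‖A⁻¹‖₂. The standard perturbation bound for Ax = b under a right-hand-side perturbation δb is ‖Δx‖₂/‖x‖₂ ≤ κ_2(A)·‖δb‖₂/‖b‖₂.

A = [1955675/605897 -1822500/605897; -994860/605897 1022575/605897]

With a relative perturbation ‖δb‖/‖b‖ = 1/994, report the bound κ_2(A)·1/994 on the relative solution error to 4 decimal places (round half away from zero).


0.0495

M = AᵀA = [16658862025/1270280881 -15853068000/1270280881; -15853068000/1270280881 15111300625/1270280881]. tr(M)=37776650/1510441, det(M)=390625/1510441
λ_max, λ_min = (37776650/1510441 ± √1424715221160000/2281432014481)/2 = 25, 15625/1510441
κ_2(A) = √(λ_max/λ_min) = √(25 / (15625/1510441)) = 49.1600
bound on ‖Δx‖/‖x‖: κ·ε = 49.1600·1/994 = 0.0495


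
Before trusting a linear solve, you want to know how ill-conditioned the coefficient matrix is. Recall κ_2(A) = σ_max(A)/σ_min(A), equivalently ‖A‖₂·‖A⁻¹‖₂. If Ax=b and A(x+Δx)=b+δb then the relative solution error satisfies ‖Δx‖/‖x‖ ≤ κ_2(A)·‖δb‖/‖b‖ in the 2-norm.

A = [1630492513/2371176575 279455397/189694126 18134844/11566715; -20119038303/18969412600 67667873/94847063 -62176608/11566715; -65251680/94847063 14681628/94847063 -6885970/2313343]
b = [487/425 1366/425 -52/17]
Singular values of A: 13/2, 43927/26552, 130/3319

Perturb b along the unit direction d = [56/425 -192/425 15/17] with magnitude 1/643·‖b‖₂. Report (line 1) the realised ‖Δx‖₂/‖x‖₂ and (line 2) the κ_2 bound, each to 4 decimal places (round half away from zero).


largest singular value 13/2, smallest 130/3319
κ_2(A) = (13/2) / (130/3319) = 165.9500
bound on ‖Δx‖/‖x‖: κ·ε = 165.9500·1/643 = 0.2581
solve Ax = b  →  x = [97.4346 -20.6837 -22.5674]
2-norm of b is 4.5826; of x, 102.1303
re-solving with b+δb shifts x by Δx of norm 0.1820
dividing the unrounded norms, ‖Δx‖/‖x‖ = 0.0018
tightness: 0.0018 against a bound of 0.2581 (unrounded ratio ≈ 0.0069)

0.0018
0.2581


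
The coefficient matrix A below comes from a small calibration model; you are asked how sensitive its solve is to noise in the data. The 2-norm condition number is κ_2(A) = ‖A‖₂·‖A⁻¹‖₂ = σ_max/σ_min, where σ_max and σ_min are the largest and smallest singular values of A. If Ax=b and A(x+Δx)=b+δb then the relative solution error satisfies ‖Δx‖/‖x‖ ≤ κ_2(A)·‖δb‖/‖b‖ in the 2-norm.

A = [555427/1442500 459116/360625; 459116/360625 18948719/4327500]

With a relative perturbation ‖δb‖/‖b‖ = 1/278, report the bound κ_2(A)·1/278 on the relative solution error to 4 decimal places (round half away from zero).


form AᵀA = [5889758681/3329290000 3785870536/624241875; 3785870536/624241875 623051763121/29963610000] with trace 540847673/23970888 and determinant 3258025/767068416
char-poly roots: 361/16 and 9025/47941776
so κ_2 = √((361/16) / (9025/47941776)) = 346.2000
bound on ‖Δx‖/‖x‖: κ·ε = 346.2000·1/278 = 1.2453

1.2453


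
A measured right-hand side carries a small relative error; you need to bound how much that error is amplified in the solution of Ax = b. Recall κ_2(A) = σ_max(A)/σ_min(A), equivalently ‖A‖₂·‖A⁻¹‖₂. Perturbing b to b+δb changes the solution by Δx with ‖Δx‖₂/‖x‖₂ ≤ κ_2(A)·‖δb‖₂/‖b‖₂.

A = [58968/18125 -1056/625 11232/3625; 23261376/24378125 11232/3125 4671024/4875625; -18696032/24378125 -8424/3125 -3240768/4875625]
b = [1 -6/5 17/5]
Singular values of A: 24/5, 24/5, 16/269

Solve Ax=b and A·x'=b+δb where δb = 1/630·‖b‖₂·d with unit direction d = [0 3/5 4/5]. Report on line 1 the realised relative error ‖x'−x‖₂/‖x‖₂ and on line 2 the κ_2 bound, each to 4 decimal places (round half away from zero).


0.0030
0.1281

from the listed singular values, σ₁ = 24/5, σ_n = 16/269
κ_2(A) = (24/5) / (16/269) = 80.7000
bound on ‖Δx‖/‖x‖: κ·ε = 80.7000·1/630 = 0.1281
solve Ax = b  →  x = [-23.2078 -0.6583 24.3319]
‖b‖ = 3.7417, ‖x‖ = 33.6315
with δb = [0.0000 0.0036 0.0048], A·Δx = δb → ‖Δx‖ = 0.0999
realised ‖Δx‖/‖x‖ = 0.0030
so the bound overstates the realised error by a factor of ≈ 43.1442 (computed from the unrounded values)


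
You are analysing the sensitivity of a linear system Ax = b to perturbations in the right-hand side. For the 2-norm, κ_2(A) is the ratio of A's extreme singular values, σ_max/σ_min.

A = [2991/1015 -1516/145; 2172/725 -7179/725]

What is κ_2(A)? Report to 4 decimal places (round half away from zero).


form AᵀA = [540801/30625 -264576/4375; -264576/4375 129601/625] with trace 11026/49 and determinant 225/49
eigenvalues of AᵀA: λ = (tr ± √(tr²−4·det))/2 = 225, 1/49
κ = σ_max/σ_min = 15/(1/7) = 105.0000

105.0000


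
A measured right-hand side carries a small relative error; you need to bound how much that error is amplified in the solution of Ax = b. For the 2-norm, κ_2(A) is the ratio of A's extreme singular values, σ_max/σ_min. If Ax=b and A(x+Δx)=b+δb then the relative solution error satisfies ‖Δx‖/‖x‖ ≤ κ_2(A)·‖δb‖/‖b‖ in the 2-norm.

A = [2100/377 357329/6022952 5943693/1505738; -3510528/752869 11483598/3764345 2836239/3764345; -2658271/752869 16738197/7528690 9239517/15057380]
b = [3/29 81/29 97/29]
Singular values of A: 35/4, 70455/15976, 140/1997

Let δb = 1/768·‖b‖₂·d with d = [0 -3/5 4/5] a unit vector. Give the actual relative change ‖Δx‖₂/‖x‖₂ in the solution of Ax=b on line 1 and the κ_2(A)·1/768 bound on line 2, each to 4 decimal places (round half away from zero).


0.0057
0.1625

largest singular value 35/4, smallest 140/1997
condition number: (35/4) ÷ (140/1997) = 124.8125
worst-case relative error ≤ 124.8125 × 1/768 = 0.1625
solve Ax = b  →  x = [-5.8027 -10.0200 8.3653]
‖b‖ = 4.3589, ‖x‖ = 14.2846
δb = ε·‖b‖·d = [0.0000 -0.0034 0.0045]; solving A·Δx = δb gives ‖Δx‖ = 0.0810
dividing the unrounded norms, ‖Δx‖/‖x‖ = 0.0057
tightness: 0.0057 against a bound of 0.1625 (unrounded ratio ≈ 0.0349)


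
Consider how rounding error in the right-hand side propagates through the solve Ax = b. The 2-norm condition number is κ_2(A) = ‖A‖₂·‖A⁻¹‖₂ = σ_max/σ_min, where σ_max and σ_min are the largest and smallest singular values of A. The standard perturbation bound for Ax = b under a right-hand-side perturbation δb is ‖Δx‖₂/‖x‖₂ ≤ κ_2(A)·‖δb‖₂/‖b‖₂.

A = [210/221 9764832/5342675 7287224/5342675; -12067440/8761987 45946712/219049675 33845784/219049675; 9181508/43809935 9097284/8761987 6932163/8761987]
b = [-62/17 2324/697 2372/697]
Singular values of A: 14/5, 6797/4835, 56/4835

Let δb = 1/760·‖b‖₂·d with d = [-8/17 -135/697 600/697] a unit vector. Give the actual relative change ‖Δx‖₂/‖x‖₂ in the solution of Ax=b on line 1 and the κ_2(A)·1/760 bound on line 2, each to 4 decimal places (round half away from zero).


from the listed singular values, σ₁ = 14/5, σ_n = 56/4835
condition number: (14/5) ÷ (56/4835) = 241.7500
κ_2(A)·‖δb‖/‖b‖ = 0.3181
solve Ax = b  →  x = [-2.9012 -206.8663 276.5467]
‖b‖₂ = 6.0000 and ‖x‖₂ = 345.3696
Δx = A⁻¹·δb where δb = 1/760·6.0000·d; ‖Δx‖ = 0.6816
relative error = 0.0020
tightness: 0.0020 against a bound of 0.3181 (unrounded ratio ≈ 0.0062)

0.0020
0.3181


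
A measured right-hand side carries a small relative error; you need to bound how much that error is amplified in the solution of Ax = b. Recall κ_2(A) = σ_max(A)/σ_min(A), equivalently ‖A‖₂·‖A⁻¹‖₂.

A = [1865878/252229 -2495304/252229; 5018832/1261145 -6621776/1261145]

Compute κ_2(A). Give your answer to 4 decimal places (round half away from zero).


M = AᵀA = [388325925316/5503414225 -517757447088/5503414225; -517757447088/5503414225 690351102784/5503414225]. tr(M)=43147081124/220136569, det(M)=61465600/220136569
solving λ² − 43147081124/220136569·λ + 61465600/220136569 = 0 gives λ = 196, 313600/220136569
κ_2(A) = √(λ_max/λ_min) = √(196 / (313600/220136569)) = 370.9250

370.9250


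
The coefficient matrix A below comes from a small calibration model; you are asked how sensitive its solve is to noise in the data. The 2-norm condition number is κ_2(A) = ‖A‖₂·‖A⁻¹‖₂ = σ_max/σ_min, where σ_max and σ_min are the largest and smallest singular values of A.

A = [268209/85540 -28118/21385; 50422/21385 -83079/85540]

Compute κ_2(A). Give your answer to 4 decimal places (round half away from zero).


329.0000

AᵀA = [4504564681/292683664 -117305100/18292729; -117305100/18292729 782082841/292683664]; tr = 15640969/865928, det = 83521/27709696
eigenvalues of AᵀA: λ = (tr ± √(tr²−4·det))/2 = 289/16, 289/1731856
so κ_2 = √((289/16) / (289/1731856)) = 329.0000


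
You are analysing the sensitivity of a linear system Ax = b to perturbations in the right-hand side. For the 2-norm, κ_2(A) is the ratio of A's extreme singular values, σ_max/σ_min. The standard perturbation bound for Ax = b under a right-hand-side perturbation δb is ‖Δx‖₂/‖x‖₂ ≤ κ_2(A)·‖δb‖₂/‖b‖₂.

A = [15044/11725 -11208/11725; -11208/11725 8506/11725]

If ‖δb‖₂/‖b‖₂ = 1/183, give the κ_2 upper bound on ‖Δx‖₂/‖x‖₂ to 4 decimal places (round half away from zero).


1.2814

form AᵀA = [14077648/5499025 -10557936/5499025; -10557936/5499025 7918852/5499025] with trace 879860/219961 and determinant 64/219961
char-poly roots: 4 and 16/219961
so κ_2 = √(4 / (16/219961)) = 234.5000
κ_2(A)·‖δb‖/‖b‖ = 1.2814


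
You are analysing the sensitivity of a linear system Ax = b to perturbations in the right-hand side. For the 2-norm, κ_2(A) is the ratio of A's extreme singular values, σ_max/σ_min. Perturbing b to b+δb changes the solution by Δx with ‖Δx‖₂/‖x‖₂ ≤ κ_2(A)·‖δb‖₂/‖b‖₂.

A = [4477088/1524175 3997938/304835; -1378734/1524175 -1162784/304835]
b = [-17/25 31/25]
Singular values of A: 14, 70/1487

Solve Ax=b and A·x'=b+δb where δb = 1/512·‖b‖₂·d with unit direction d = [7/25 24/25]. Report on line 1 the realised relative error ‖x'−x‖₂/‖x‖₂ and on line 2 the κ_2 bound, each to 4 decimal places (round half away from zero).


0.0028
0.5809

σ_max = 14, σ_min = 70/1487
condition number: 14 ÷ (70/1487) = 297.4000
κ_2(A)·‖δb‖/‖b‖ = 0.5809
solve Ax = b  →  x = [-20.7404 4.5934]
‖b‖ = 1.4142, ‖x‖ = 21.2430
re-solving with b+δb shifts x by Δx of norm 0.0587
dividing the unrounded norms, ‖Δx‖/‖x‖ = 0.0028
realised/bound (from unrounded values) ≈ 0.0048


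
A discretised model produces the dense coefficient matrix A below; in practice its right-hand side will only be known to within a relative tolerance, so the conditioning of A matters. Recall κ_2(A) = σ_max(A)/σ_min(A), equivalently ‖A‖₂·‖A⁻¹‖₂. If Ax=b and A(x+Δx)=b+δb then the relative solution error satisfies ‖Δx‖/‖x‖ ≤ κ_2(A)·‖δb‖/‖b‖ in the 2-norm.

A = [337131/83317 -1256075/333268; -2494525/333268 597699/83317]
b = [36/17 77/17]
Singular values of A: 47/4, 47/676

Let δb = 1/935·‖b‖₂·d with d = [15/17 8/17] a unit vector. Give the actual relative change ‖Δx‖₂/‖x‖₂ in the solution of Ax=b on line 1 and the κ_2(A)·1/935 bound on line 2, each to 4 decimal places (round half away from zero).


σ_max = 47/4, σ_min = 47/676
condition number: (47/4) ÷ (47/676) = 169.0000
κ_2(A)·‖δb‖/‖b‖ = 0.1807
solve Ax = b  →  x = [39.4923 41.8371]
‖b‖₂ = 5.0000 and ‖x‖₂ = 57.5325
Δx = A⁻¹·δb where δb = 1/935·5.0000·d; ‖Δx‖ = 0.0769
dividing the unrounded norms, ‖Δx‖/‖x‖ = 0.0013
realised/bound (from unrounded values) ≈ 0.0074

0.0013
0.1807


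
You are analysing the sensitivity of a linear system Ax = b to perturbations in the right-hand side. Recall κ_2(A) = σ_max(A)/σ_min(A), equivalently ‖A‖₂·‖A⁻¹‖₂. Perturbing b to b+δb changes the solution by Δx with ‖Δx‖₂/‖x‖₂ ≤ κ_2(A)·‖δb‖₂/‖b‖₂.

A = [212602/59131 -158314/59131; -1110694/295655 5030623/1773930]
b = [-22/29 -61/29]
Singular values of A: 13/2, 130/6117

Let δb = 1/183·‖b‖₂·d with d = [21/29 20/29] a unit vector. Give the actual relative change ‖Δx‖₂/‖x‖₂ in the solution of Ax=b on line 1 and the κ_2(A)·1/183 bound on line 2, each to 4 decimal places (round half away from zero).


0.0061
1.6713

largest singular value 13/2, smallest 130/6117
condition number: (13/2) ÷ (130/6117) = 305.8500
κ_2(A)·‖δb‖/‖b‖ = 1.6713
solve Ax = b  →  x = [-56.3415 -75.3785]
2-norm of b is 2.2361; of x, 94.1078
re-solving with b+δb shifts x by Δx of norm 0.5749
realised ‖Δx‖/‖x‖ = 0.0061
realised/bound (from unrounded values) ≈ 0.0037


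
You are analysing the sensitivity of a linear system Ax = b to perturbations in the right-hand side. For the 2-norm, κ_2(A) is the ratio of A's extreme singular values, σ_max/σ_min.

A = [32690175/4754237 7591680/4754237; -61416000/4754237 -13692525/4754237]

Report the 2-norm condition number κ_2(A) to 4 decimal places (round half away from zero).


form AᵀA = [16749386150625/78210274921 3768558696000/78210274921; 3768558696000/78210274921 848162097225/78210274921] with trace 10468499850/46526041 and determinant 31640625/46526041
eigenvalues of AᵀA: λ = (tr ± √(tr²−4·det))/2 = 225, 140625/46526041
κ_2(A) = √(λ_max/λ_min) = √(225 / (140625/46526041)) = 272.8400

272.8400


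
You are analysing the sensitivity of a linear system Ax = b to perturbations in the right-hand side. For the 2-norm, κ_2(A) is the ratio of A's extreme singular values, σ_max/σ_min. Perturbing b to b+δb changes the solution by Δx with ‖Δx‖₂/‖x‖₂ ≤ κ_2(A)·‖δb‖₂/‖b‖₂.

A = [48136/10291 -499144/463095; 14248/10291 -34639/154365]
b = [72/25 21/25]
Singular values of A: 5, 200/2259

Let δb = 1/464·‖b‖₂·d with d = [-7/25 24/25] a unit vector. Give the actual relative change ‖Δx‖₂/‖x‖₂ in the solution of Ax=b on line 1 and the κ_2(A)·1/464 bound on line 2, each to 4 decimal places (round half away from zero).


0.1217
0.1217

largest singular value 5, smallest 200/2259
condition number: 5 ÷ (200/2259) = 56.4750
perturbation bound = 56.4750·1/464 = 0.1217
solve Ax = b  →  x = [0.5854 -0.1317]
2-norm of b is 3.0000; of x, 0.6000
δb = ε·‖b‖·d = [-0.0018 0.0062]; solving A·Δx = δb gives ‖Δx‖ = 0.0730
realised ‖Δx‖/‖x‖ = 0.1217
realised/bound = 1 exactly: the bound is attained for this b and d


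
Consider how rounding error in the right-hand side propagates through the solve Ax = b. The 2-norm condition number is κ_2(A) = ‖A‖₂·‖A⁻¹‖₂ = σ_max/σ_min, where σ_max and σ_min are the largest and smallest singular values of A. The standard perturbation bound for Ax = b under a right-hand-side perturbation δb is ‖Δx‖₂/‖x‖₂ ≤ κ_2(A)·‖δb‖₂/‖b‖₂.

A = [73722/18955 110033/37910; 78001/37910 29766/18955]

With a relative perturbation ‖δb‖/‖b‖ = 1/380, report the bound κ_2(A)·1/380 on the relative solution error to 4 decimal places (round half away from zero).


0.5868

form AᵀA = [96276433/4972900 18051264/1243225; 18051264/1243225 54156817/4972900] with trace 3008665/99458 and determinant 14641/795664
solving λ² − 3008665/99458·λ + 14641/795664 = 0 gives λ = 121/4, 121/198916
σ_max=√(121/4)=(11/2), σ_min=√(121/198916)=(11/446) → κ = 223.0000
worst-case relative error ≤ 223.0000 × 1/380 = 0.5868


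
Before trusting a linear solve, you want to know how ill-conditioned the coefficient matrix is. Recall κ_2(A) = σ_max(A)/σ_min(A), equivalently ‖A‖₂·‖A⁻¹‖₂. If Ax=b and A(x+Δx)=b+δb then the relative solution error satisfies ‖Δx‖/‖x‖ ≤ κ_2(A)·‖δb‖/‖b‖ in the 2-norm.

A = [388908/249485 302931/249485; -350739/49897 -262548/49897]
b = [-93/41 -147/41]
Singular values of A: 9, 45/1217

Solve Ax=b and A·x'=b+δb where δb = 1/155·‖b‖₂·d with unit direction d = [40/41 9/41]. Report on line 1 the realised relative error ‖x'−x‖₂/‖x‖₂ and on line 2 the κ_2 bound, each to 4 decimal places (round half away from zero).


largest singular value 9, smallest 45/1217
κ_2(A) = 9 / (45/1217) = 243.4000
κ_2(A)·‖δb‖/‖b‖ = 1.5703
solve Ax = b  →  x = [48.9467 -64.7067]
2-norm of b is 4.2426; of x, 81.1340
δb = ε·‖b‖·d = [0.0267 0.0060]; solving A·Δx = δb gives ‖Δx‖ = 0.7403
realised ‖Δx‖/‖x‖ = 0.0091
so the bound overstates the realised error by a factor of ≈ 172.1112 (computed from the unrounded values)

0.0091
1.5703


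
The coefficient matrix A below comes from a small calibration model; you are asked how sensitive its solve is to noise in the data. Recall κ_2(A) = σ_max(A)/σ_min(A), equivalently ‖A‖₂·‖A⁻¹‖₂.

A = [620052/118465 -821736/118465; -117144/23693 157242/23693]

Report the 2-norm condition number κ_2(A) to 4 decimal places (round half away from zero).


326.8000

AᵀA = [865080144/16687225 -1153410192/16687225; -1153410192/16687225 1537902756/16687225]; tr = 96119316/667489, det = 129600/667489
solving λ² − 96119316/667489·λ + 129600/667489 = 0 gives λ = 144, 900/667489
κ = σ_max/σ_min = 12/(30/817) = 326.8000


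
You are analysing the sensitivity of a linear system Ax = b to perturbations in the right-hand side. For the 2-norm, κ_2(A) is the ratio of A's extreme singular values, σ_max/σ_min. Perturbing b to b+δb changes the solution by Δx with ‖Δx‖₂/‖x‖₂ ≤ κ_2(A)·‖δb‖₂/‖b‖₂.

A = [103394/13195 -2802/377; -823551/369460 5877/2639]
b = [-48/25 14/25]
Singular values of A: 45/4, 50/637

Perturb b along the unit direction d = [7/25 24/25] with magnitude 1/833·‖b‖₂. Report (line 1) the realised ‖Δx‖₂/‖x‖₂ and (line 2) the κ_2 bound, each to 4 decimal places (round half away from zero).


σ_max = 45/4, σ_min = 50/637
condition number: (45/4) ÷ (50/637) = 143.3250
worst-case relative error ≤ 143.3250 × 1/833 = 0.1721
solve Ax = b  →  x = [-0.1287 0.1226]
‖b‖ = 2.0000, ‖x‖ = 0.1778
Δx = A⁻¹·δb where δb = 1/833·2.0000·d; ‖Δx‖ = 0.0306
relative error = 0.1721
realised/bound = 1 exactly: the bound is attained for this b and d

0.1721
0.1721


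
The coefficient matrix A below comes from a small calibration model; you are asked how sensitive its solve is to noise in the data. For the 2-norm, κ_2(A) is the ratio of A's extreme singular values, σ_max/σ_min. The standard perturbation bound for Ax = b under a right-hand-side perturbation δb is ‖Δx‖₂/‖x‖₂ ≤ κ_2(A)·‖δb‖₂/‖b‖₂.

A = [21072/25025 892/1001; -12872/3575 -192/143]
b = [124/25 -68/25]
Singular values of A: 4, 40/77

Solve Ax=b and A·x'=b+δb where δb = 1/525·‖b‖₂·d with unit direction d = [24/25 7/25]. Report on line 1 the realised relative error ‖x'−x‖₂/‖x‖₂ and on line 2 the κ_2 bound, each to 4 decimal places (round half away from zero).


0.0027
0.0147

largest singular value 4, smallest 40/77
κ_2(A) = 4 / (40/77) = 7.7000
perturbation bound = 7.7000·1/525 = 0.0147
solve Ax = b  →  x = [-2.0385 7.4923]
‖b‖ = 5.6569, ‖x‖ = 7.7647
with δb = [0.0103 0.0030], A·Δx = δb → ‖Δx‖ = 0.0207
dividing the unrounded norms, ‖Δx‖/‖x‖ = 0.0027
realised/bound (from unrounded values) ≈ 0.1821


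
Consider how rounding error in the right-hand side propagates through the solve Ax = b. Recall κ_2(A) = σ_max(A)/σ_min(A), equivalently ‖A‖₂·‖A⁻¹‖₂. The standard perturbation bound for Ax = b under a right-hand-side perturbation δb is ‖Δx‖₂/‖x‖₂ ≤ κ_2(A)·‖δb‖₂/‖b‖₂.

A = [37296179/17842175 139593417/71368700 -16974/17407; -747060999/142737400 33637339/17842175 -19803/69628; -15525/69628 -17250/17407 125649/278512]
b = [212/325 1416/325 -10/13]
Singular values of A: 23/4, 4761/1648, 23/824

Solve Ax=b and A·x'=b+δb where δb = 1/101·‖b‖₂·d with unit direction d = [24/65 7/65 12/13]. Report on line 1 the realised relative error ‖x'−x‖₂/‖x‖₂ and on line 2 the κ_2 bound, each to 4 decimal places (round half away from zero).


σ_max = 23/4, σ_min = 23/824
κ_2(A) = (23/4) / (23/824) = 206.0000
κ_2(A)·‖δb‖/‖b‖ = 2.0396
solve Ax = b  →  x = [-0.5384 0.7762 -0.2663]
‖b‖ = 4.4721, ‖x‖ = 0.9814
δb = ε·‖b‖·d = [0.0163 0.0048 0.0409]; solving A·Δx = δb gives ‖Δx‖ = 1.5863
dividing the unrounded norms, ‖Δx‖/‖x‖ = 1.6163
realised/bound (from unrounded values) ≈ 0.7925

1.6163
2.0396


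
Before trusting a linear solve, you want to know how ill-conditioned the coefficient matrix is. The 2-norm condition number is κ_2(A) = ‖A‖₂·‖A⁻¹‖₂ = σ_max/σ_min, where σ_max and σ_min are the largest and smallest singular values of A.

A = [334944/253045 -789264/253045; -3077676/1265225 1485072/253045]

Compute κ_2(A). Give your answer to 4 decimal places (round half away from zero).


286.2500

AᵀA = [42480195984/5539080625 -20388811968/1107816125; -20388811968/1107816125 1957353984/44312645]; tr = 1699109136/32775625, det = 26873856/819390625
char-poly roots: 1296/25 and 20736/32775625
so κ_2 = √((1296/25) / (20736/32775625)) = 286.2500


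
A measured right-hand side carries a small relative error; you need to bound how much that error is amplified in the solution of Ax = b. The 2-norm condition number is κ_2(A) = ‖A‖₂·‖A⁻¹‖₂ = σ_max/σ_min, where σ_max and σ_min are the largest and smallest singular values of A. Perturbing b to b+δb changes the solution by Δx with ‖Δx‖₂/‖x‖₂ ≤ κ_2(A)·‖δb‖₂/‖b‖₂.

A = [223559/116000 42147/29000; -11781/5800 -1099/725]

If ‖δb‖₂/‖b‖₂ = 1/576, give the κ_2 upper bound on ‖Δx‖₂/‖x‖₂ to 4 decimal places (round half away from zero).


0.6944

M = AᵀA = [125440441/16000000 23519853/4000000; 23519853/4000000 4410049/1000000]. tr(M)=7840049/640000, det(M)=2401/2560000
solving λ² − 7840049/640000·λ + 2401/2560000 = 0 gives λ = 49/4, 49/640000
σ_max=√(49/4)=(7/2), σ_min=√(49/640000)=(7/800) → κ = 400.0000
κ_2(A)·‖δb‖/‖b‖ = 0.6944


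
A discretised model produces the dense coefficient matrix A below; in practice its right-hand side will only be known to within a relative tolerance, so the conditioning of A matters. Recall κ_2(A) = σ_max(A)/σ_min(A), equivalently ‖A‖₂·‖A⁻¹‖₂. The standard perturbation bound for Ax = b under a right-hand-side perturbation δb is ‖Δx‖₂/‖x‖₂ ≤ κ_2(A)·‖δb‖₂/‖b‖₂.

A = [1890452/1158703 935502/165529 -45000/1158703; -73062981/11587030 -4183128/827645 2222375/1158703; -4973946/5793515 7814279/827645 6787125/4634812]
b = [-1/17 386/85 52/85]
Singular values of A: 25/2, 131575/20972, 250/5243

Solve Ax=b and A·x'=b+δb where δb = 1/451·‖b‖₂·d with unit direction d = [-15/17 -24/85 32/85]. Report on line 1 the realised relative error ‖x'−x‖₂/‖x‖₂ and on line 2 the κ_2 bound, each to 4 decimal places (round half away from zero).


σ_max = 25/2, σ_min = 250/5243
κ = σ_max/σ_min = (25/2)/(250/5243) = 262.1500
κ_2(A)·‖δb‖/‖b‖ = 0.5813
solve Ax = b  →  x = [-8.3533 2.2697 -19.1136]
‖b‖₂ = 4.5826 and ‖x‖₂ = 20.9823
Δx = A⁻¹·δb where δb = 1/451·4.5826·d; ‖Δx‖ = 0.2131
dividing the unrounded norms, ‖Δx‖/‖x‖ = 0.0102
tightness: 0.0102 against a bound of 0.5813 (unrounded ratio ≈ 0.0175)

0.0102
0.5813


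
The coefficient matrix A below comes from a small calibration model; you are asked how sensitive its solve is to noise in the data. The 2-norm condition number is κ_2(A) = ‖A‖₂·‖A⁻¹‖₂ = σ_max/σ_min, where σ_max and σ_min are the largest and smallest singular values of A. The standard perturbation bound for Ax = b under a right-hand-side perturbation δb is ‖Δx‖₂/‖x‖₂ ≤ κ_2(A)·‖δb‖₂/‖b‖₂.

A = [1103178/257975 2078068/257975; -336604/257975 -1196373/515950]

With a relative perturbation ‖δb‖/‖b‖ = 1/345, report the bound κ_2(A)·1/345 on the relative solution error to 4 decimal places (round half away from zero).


0.4399

form AᵀA = [2128486324/106481761 3990129390/106481761; 3990129390/106481761 29927639689/425927044] with trace 133015865/1473796 and determinant 130321/368449
λ_max, λ_min = (133015865/1473796 ± √17690147276601969/2172074649616)/2 = 361/4, 1444/368449
so κ_2 = √((361/4) / (1444/368449)) = 151.7500
worst-case relative error ≤ 151.7500 × 1/345 = 0.4399


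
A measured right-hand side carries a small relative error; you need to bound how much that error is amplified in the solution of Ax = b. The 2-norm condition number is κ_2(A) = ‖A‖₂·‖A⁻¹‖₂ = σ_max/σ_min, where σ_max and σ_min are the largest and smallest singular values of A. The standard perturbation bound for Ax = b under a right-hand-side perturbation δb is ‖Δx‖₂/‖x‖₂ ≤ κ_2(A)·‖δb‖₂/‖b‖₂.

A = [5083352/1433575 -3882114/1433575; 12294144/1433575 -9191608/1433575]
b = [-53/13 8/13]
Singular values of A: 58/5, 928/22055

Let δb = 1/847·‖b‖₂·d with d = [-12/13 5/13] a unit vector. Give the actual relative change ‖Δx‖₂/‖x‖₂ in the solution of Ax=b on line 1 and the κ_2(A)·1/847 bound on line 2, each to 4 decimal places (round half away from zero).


0.0012
0.3255

from the listed singular values, σ₁ = 58/5, σ_n = 928/22055
condition number: (58/5) ÷ (928/22055) = 275.6875
κ_2(A)·‖δb‖/‖b‖ = 0.3255
solve Ax = b  →  x = [56.9698 76.1034]
2-norm of b is 4.1231; of x, 95.0647
δb = ε·‖b‖·d = [-0.0045 0.0019]; solving A·Δx = δb gives ‖Δx‖ = 0.1157
relative error = 0.0012
tightness: 0.0012 against a bound of 0.3255 (unrounded ratio ≈ 0.0037)


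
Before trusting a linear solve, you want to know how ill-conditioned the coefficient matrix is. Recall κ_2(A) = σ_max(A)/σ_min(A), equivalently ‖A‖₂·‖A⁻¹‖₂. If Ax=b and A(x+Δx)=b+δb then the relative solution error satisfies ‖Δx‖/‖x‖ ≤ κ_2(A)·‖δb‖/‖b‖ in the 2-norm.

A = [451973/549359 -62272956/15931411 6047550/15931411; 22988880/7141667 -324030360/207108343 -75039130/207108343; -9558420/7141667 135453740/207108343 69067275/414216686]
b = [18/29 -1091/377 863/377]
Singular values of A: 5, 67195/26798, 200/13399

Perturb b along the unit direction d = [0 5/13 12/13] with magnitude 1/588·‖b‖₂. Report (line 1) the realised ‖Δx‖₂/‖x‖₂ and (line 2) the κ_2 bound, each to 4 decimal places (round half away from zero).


0.0064
0.5697

largest singular value 5, smallest 200/13399
condition number: 5 ÷ (200/13399) = 334.9750
worst-case relative error ≤ 334.9750 × 1/588 = 0.5697
solve Ax = b  →  x = [10.5912 8.4434 65.6236]
‖b‖₂ = 3.7417 and ‖x‖₂ = 67.0069
re-solving with b+δb shifts x by Δx of norm 0.4263
realised ‖Δx‖/‖x‖ = 0.0064
tightness: 0.0064 against a bound of 0.5697 (unrounded ratio ≈ 0.0112)


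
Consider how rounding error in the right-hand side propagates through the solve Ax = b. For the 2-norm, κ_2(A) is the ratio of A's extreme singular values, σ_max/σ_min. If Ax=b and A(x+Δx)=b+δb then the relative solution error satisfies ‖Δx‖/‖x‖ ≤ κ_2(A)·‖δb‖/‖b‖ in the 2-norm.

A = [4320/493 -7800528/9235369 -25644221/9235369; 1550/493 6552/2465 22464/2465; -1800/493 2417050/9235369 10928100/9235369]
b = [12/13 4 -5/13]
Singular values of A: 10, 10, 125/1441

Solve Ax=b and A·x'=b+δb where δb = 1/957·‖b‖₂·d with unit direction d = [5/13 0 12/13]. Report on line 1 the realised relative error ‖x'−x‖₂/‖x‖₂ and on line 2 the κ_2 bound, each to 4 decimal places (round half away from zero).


0.1205
0.1205

from the listed singular values, σ₁ = 10, σ_n = 125/1441
condition number: 10 ÷ (125/1441) = 115.2800
bound on ‖Δx‖/‖x‖: κ·ε = 115.2800·1/957 = 0.1205
solve Ax = b  →  x = [0.2207 0.0975 0.3343]
‖b‖ = 4.1231, ‖x‖ = 0.4123
re-solving with b+δb shifts x by Δx of norm 0.0497
realised ‖Δx‖/‖x‖ = 0.1205
tightness: 0.1205 against a bound of 0.1205; the bound is attained (ratio 1)


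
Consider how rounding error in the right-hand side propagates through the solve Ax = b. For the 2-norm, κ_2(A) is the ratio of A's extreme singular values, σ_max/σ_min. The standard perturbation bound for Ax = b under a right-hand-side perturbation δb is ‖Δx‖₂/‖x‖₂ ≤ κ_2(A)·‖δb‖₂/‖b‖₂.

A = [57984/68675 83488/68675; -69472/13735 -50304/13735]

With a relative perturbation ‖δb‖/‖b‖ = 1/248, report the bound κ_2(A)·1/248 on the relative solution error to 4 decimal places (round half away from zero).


0.0540

form AᵀA = [73778176/2805625 54853632/2805625; 54853632/2805625 41780224/2805625] with trace 4622336/112225 and determinant 1048576/112225
eigenvalues of AᵀA: λ = (tr ± √(tr²−4·det))/2 = 1024/25, 1024/4489
so κ_2 = √((1024/25) / (1024/4489)) = 13.4000
κ_2(A)·‖δb‖/‖b‖ = 0.0540


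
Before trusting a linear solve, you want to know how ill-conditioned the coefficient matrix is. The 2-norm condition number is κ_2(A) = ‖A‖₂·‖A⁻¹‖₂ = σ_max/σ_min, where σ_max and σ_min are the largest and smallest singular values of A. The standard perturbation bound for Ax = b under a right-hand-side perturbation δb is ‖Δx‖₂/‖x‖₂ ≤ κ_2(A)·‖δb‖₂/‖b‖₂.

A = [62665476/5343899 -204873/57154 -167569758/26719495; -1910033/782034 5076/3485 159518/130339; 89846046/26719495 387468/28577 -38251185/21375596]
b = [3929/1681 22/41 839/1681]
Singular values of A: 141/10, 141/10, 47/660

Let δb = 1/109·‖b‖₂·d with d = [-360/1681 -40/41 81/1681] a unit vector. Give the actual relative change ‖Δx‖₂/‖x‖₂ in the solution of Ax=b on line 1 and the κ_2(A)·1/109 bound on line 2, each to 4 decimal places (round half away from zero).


σ_max = 141/10, σ_min = 47/660
condition number: (141/10) ÷ (47/660) = 198.0000
bound on ‖Δx‖/‖x‖: κ·ε = 198.0000·1/109 = 1.8165
solve Ax = b  →  x = [-6.4684 -0.0042 -12.4651]
‖b‖₂ = 2.4495 and ‖x‖₂ = 14.0434
δb = ε·‖b‖·d = [-0.0048 -0.0219 0.0011]; solving A·Δx = δb gives ‖Δx‖ = 0.3156
realised ‖Δx‖/‖x‖ = 0.0225
tightness: 0.0225 against a bound of 1.8165 (unrounded ratio ≈ 0.0124)

0.0225
1.8165


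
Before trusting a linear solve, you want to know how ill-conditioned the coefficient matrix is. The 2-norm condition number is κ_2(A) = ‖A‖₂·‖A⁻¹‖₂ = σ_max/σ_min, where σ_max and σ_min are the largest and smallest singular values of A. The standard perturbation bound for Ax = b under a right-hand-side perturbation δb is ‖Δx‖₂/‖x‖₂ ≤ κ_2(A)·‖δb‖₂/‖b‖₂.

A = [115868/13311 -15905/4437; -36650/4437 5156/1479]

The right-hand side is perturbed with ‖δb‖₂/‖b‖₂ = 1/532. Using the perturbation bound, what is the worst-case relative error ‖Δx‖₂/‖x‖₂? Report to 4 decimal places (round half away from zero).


M = AᵀA = [30338164/210681 -4213540/70227; -4213540/70227 585289/23409]. tr(M)=35605765/210681, det(M)=114244/210681
λ_max, λ_min = (35605765/210681 ± √1267674225074569/44386483761)/2 = 169, 676/210681
σ_max=√169=13, σ_min=√(676/210681)=(26/459) → κ = 229.5000
perturbation bound = 229.5000·1/532 = 0.4314

0.4314


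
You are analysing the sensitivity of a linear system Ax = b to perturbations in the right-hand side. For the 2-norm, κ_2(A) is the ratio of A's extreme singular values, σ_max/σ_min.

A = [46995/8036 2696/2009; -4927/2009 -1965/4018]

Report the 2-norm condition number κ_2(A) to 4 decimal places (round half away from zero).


98.0000

AᵀA = [2596935289/64577296 73030815/8072162; 73030815/8072162 32934889/16144324]; tr = 1623245/38416, det = 28561/153664
char-poly roots: 169/4 and 169/38416
so κ_2 = √((169/4) / (169/38416)) = 98.0000


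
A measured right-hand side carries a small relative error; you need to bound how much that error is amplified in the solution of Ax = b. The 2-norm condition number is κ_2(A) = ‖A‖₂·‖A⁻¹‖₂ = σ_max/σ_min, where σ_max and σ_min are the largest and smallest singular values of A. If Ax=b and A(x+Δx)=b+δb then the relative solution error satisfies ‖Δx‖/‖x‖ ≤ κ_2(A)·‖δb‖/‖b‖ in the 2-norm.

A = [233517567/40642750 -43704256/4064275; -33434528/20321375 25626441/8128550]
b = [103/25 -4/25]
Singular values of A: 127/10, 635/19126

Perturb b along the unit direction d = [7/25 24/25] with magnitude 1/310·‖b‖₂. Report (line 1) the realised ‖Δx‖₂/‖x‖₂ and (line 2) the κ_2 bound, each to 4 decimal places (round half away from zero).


largest singular value 127/10, smallest 635/19126
condition number: (127/10) ÷ (635/19126) = 382.5200
perturbation bound = 382.5200·1/310 = 1.2339
solve Ax = b  →  x = [26.7244 13.8961]
‖b‖ = 4.1231, ‖x‖ = 30.1213
re-solving with b+δb shifts x by Δx of norm 0.4006
realised ‖Δx‖/‖x‖ = 0.0133
realised/bound (from unrounded values) ≈ 0.0108

0.0133
1.2339


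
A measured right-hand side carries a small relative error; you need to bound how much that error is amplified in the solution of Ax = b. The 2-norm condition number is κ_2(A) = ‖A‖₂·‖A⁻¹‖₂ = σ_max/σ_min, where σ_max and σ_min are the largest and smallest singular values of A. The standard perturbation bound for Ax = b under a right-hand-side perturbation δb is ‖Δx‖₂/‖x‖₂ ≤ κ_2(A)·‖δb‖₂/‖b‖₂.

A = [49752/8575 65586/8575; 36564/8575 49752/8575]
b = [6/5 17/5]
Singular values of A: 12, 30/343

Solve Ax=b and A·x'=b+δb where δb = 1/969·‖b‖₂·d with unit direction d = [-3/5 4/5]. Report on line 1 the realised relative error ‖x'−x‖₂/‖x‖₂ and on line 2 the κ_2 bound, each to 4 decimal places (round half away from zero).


0.0019
0.1416

largest singular value 12, smallest 30/343
κ_2(A) = 12 / (30/343) = 137.2000
bound on ‖Δx‖/‖x‖: κ·ε = 137.2000·1/969 = 0.1416
solve Ax = b  →  x = [-18.1433 13.9200]
2-norm of b is 3.6056; of x, 22.8680
re-solving with b+δb shifts x by Δx of norm 0.0425
relative error = 0.0019
so the bound overstates the realised error by a factor of ≈ 76.1094 (computed from the unrounded values)
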